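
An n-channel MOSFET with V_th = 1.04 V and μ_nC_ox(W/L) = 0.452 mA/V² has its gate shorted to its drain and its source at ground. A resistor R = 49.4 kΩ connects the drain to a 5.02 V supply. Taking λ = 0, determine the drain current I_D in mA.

With gate tied to drain, V_GS = V_DS ≥ V_GS − V_th, so the device is in saturation.
KCL at the drain: ½ k_n (V_GS − V_th)² = (V_DD − V_GS)/R.
Let x = V_GS − 1.04. Then 11.2 x² + x − 3.98 = 0, giving x = 0.554 V (positive root), so V_GS = 1.59 V.
I_D = (V_DD − V_GS)/R = (5.02 − 1.59) / 49.4 = 0.0694 mA.

I_D = 0.0694 mA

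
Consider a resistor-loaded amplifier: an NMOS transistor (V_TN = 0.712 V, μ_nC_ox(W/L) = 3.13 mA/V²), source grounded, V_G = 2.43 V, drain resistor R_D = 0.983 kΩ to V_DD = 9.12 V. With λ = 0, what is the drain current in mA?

V_GS = V_G = 2.43 V, so V_ov = 2.43 − 0.712 = 1.72 V.
Assume saturation: I_D = ½ k_n V_ov² = 0.5 × 3.13 × 1.72² = 4.62 mA, giving V_DS = V_DD − I_D R_D = 9.12 − 4.62 × 0.983 = 4.58 V.
V_DS = 4.58 V ≥ V_ov = 1.72 V, confirming saturation.

I_D = 4.62 mA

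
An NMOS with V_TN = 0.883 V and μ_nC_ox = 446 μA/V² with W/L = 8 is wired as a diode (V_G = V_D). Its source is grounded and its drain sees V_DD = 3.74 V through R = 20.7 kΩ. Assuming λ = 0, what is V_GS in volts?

V_GS = 1.15 V

With gate tied to drain, V_GS = V_DS ≥ V_GS − V_TN, so the device is in saturation.
k_n = μ_nC_ox · (W/L) = 3.568 mA/V².
KCL at the drain: ½ k_n (V_GS − V_TN)² = (V_DD − V_GS)/R.
Let x = V_GS − 0.883. Then 36.9 x² + x − 2.857 = 0, giving x = 0.265 V (positive root), so V_GS = 1.15 V.
I_D = (V_DD − V_GS)/R = (3.74 − 1.15) / 20.7 = 0.125 mA.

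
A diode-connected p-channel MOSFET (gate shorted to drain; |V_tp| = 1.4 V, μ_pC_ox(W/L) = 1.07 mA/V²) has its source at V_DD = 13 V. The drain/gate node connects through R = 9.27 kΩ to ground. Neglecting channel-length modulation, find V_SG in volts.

With gate tied to drain, V_SG = V_SD ≥ V_SG − |V_tp|, so the device is in saturation.
KCL at the drain: ½ k_p (V_SG − |V_tp|)² = (V_DD − V_SG)/R.
Let x = V_SG − 1.4. Then 4.96 x² + x − 11.6 = 0, giving x = 1.43 V (positive root), so V_SG = 2.83 V.
I_D = (V_DD − V_SG)/R = (13 − 2.83) / 9.27 = 1.1 mA.

V_SG = 2.83 V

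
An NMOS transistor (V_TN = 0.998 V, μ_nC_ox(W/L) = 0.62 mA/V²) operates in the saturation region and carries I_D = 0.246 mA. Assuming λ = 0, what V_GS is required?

V_GS = 1.89 V

In saturation I_D = ½ k_n (V_GS − V_TN)², so V_GS − V_TN = √(2 I_D / k_n) = √(2 × 0.246 / 0.62) = 0.891 V.
V_GS = 0.998 + 0.891 = 1.89 V.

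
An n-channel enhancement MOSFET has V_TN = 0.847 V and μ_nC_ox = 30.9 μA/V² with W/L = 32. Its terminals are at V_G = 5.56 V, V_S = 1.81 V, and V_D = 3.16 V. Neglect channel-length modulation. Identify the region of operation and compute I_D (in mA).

Triode; I_D = 2.97 mA

V_GS = V_G − V_S = 5.56 − 1.81 = 3.75 V; V_DS = V_D − V_S = 3.16 − 1.81 = 1.35 V.
k_n = μ_nC_ox · (W/L) = 0.9888 mA/V².
V_ov = V_GS − V_TN = 3.75 − 0.847 = 2.9 V.
Since V_DS = 1.35 V < V_ov = 2.9 V, the device is in the triode region.
I_D = k_n [V_ov · V_DS − ½ V_DS²] = 0.9888 × [2.9 × 1.35 − 0.5 × 1.35²] = 2.97 mA.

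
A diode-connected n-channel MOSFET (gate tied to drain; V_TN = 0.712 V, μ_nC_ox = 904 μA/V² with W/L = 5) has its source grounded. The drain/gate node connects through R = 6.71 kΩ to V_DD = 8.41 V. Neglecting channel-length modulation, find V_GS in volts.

With gate tied to drain, V_GS = V_DS ≥ V_GS − V_TN, so the device is in saturation.
k_n = μ_nC_ox · (W/L) = 4.52 mA/V².
KCL at the drain: ½ k_n (V_GS − V_TN)² = (V_DD − V_GS)/R.
Let x = V_GS − 0.712. Then 15.2 x² + x − 7.698 = 0, giving x = 0.68 V (positive root), so V_GS = 1.39 V.
I_D = (V_DD − V_GS)/R = (8.41 − 1.39) / 6.71 = 1.05 mA.

V_GS = 1.39 V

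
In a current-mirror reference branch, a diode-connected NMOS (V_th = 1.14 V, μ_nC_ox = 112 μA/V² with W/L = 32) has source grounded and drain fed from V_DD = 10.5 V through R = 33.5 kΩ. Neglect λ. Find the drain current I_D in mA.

With gate tied to drain, V_GS = V_DS ≥ V_GS − V_th, so the device is in saturation.
k_n = μ_nC_ox · (W/L) = 3.584 mA/V².
KCL at the drain: ½ k_n (V_GS − V_th)² = (V_DD − V_GS)/R.
Let x = V_GS − 1.14. Then 60 x² + x − 9.36 = 0, giving x = 0.387 V (positive root), so V_GS = 1.53 V.
I_D = (V_DD − V_GS)/R = (10.5 − 1.53) / 33.5 = 0.268 mA.

I_D = 0.268 mA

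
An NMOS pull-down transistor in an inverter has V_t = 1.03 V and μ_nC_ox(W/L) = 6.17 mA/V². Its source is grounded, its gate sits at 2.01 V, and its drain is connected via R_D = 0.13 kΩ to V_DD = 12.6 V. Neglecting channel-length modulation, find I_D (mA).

V_GS = V_G = 2.01 V, so V_ov = 2.01 − 1.03 = 0.98 V.
Assume saturation: I_D = ½ k_n V_ov² = 0.5 × 6.17 × 0.98² = 2.96 mA, giving V_DS = V_DD − I_D R_D = 12.6 − 2.96 × 0.13 = 12.2 V.
V_DS = 12.2 V ≥ V_ov = 0.98 V, confirming saturation.

I_D = 2.96 mA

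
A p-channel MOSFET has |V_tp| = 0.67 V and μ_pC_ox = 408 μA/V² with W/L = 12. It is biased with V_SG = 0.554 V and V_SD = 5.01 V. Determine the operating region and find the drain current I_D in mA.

Cutoff; I_D = 0 mA

V_SG = 0.554 V < |V_tp| = 0.67 V, so the transistor is in cutoff.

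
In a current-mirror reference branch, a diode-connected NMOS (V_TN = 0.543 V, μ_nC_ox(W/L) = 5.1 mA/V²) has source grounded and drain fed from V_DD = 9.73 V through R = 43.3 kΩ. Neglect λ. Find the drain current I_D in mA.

I_D = 0.206 mA

With gate tied to drain, V_GS = V_DS ≥ V_GS − V_TN, so the device is in saturation.
KCL at the drain: ½ k_n (V_GS − V_TN)² = (V_DD − V_GS)/R.
Let x = V_GS − 0.543. Then 110 x² + x − 9.187 = 0, giving x = 0.284 V (positive root), so V_GS = 0.827 V.
I_D = (V_DD − V_GS)/R = (9.73 − 0.827) / 43.3 = 0.206 mA.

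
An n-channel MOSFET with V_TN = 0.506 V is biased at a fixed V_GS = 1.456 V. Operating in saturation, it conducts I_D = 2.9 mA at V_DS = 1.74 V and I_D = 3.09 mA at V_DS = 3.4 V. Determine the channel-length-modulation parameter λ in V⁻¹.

With V_GS fixed, I_D ∝ (1 + λ V_DS) in saturation, so I_D2/I_D1 = (1 + λ V_DS2)/(1 + λ V_DS1).
3.09/2.9 = 1.066 = (1 + 3.4 λ)/(1 + 1.74 λ).
Solving: λ (I_D1 V_DS2 − I_D2 V_DS1) = I_D2 − I_D1, so λ = (3.09 − 2.9) / (2.9 × 3.4 − 3.09 × 1.74) = 0.19 / 4.48 = 0.0424 V⁻¹.

λ = 0.0424 V⁻¹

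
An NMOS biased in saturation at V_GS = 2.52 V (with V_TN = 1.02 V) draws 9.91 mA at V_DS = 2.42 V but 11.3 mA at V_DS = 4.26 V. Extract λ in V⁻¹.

λ = 0.0935 V⁻¹

With V_GS fixed, I_D ∝ (1 + λ V_DS) in saturation, so I_D2/I_D1 = (1 + λ V_DS2)/(1 + λ V_DS1).
11.3/9.91 = 1.14 = (1 + 4.26 λ)/(1 + 2.42 λ).
Solving: λ (I_D1 V_DS2 − I_D2 V_DS1) = I_D2 − I_D1, so λ = (11.3 − 9.91) / (9.91 × 4.26 − 11.3 × 2.42) = 1.39 / 14.9 = 0.0935 V⁻¹.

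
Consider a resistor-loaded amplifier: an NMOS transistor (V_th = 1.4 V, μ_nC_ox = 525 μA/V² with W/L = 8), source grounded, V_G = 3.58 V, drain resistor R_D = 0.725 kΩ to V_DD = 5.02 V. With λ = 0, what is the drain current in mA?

I_D = 5.85 mA

V_GS = V_G = 3.58 V, so V_ov = 3.58 − 1.4 = 2.18 V.
k_n = μ_nC_ox · (W/L) = 4.2 mA/V².
Assume saturation: I_D = ½ k_n V_ov² = 0.5 × 4.2 × 2.18² = 9.98 mA, giving V_DS = V_DD − I_D R_D = 5.02 − 9.98 × 0.725 = -2.22 V.
But -2.22 V < V_ov = 2.18 V, so the device is actually in triode.
In triode I_D = k_n[V_ov V_DS − ½ V_DS²] and I_D = (V_DD − V_DS)/R_D. Equating: 1.52 V_DS² − 7.638 V_DS + 5.02 = 0, giving V_DS = 0.778 V (the root below V_ov).
I_D = (5.02 − 0.778) / 0.725 = 5.85 mA.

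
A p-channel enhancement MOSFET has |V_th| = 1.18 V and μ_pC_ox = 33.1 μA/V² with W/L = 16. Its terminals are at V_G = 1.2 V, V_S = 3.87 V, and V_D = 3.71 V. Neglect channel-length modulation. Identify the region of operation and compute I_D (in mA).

V_SG = V_S − V_G = 3.87 − 1.2 = 2.67 V; V_SD = V_S − V_D = 3.87 − 3.71 = 0.16 V.
k_p = μ_pC_ox · (W/L) = 0.5296 mA/V².
V_ov = V_SG − |V_th| = 2.67 − 1.18 = 1.49 V.
Since V_SD = 0.16 V < V_ov = 1.49 V, the device is in the triode region.
I_D = k_p [V_ov · V_SD − ½ V_SD²] = 0.5296 × [1.49 × 0.16 − 0.5 × 0.16²] = 0.119 mA.

Triode; I_D = 0.119 mA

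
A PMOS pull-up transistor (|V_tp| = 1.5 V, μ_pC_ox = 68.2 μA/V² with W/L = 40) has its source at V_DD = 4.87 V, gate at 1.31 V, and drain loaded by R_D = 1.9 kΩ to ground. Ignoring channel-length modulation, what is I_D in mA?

V_SG = V_DD − V_G = 4.87 − 1.31 = 3.56 V, so V_ov = 3.56 − 1.5 = 2.06 V.
k_p = μ_pC_ox · (W/L) = 2.728 mA/V².
Assume saturation: I_D = ½ k_p V_ov² = 0.5 × 2.728 × 2.06² = 5.79 mA, giving V_SD = V_DD − I_D R_D = 4.87 − 5.79 × 1.9 = -6.13 V.
But -6.13 V < V_ov = 2.06 V, so the device is actually in triode.
In triode I_D = k_p[V_ov V_SD − ½ V_SD²] and I_D = (V_DD − V_SD)/R_D. Equating: 2.59 V_SD² − 11.68 V_SD + 4.87 = 0, giving V_SD = 0.465 V (the root below V_ov).
I_D = (4.87 − 0.465) / 1.9 = 2.32 mA.

I_D = 2.32 mA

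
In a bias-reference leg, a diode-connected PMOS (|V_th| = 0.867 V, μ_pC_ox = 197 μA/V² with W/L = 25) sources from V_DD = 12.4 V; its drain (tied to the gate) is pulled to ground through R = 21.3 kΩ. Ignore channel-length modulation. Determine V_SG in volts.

V_SG = 1.33 V

With gate tied to drain, V_SG = V_SD ≥ V_SG − |V_th|, so the device is in saturation.
k_p = μ_pC_ox · (W/L) = 4.925 mA/V².
KCL at the drain: ½ k_p (V_SG − |V_th|)² = (V_DD − V_SG)/R.
Let x = V_SG − 0.867. Then 52.5 x² + x − 11.53 = 0, giving x = 0.459 V (positive root), so V_SG = 1.33 V.
I_D = (V_DD − V_SG)/R = (12.4 − 1.33) / 21.3 = 0.52 mA.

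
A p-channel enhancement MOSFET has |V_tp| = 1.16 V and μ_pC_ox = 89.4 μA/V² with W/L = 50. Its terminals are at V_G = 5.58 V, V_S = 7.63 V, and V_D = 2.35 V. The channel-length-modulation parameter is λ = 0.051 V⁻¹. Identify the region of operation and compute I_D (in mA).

V_SG = V_S − V_G = 7.63 − 5.58 = 2.05 V; V_SD = V_S − V_D = 7.63 − 2.35 = 5.28 V.
k_p = μ_pC_ox · (W/L) = 4.47 mA/V².
V_ov = V_SG − |V_tp| = 2.05 − 1.16 = 0.89 V.
Since V_SD = 5.28 V ≥ V_ov = 0.89 V, the device is in saturation.
I_D = ½ k_p V_ov² (1 + λ V_SD) = 0.5 × 4.47 × 0.89² × (1 + 0.051 × 5.28) = 2.25 mA.

Saturation; I_D = 2.25 mA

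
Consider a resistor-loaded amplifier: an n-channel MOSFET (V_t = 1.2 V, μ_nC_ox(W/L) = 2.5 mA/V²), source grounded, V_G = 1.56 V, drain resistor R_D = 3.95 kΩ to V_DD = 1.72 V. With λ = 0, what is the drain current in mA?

I_D = 0.162 mA

V_GS = V_G = 1.56 V, so V_ov = 1.56 − 1.2 = 0.36 V.
Assume saturation: I_D = ½ k_n V_ov² = 0.5 × 2.5 × 0.36² = 0.162 mA, giving V_DS = V_DD − I_D R_D = 1.72 − 0.162 × 3.95 = 1.08 V.
V_DS = 1.08 V ≥ V_ov = 0.36 V, confirming saturation.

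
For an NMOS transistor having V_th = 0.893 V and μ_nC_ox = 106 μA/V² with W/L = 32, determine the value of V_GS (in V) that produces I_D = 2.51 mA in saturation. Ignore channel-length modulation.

V_GS = 2.11 V

k_n = μ_nC_ox · (W/L) = 3.392 mA/V².
In saturation I_D = ½ k_n (V_GS − V_th)², so V_GS − V_th = √(2 I_D / k_n) = √(2 × 2.51 / 3.392) = 1.22 V.
V_GS = 0.893 + 1.22 = 2.11 V.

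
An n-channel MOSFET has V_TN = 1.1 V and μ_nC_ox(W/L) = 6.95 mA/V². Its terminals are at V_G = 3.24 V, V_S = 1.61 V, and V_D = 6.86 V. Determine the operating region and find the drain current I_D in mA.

Saturation; I_D = 0.976 mA

V_GS = V_G − V_S = 3.24 − 1.61 = 1.63 V; V_DS = V_D − V_S = 6.86 − 1.61 = 5.25 V.
V_ov = V_GS − V_TN = 1.63 − 1.1 = 0.53 V.
Since V_DS = 5.25 V ≥ V_ov = 0.53 V, the device is in saturation.
I_D = ½ k_n V_ov² = 0.5 × 6.95 × 0.53² = 0.976 mA.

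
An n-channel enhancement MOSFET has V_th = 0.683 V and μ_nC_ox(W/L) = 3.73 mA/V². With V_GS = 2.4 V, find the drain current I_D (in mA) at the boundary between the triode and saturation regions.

I_D = 5.50 mA

At the boundary V_DS = V_ov = V_GS − V_th = 2.4 − 0.683 = 1.72 V.
I_D = ½ k_n V_ov² = 0.5 × 3.73 × 1.72² = 5.5 mA.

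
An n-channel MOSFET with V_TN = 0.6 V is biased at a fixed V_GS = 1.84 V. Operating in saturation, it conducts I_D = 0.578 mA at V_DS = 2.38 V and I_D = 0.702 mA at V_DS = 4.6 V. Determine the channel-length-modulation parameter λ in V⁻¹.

With V_GS fixed, I_D ∝ (1 + λ V_DS) in saturation, so I_D2/I_D1 = (1 + λ V_DS2)/(1 + λ V_DS1).
0.702/0.578 = 1.215 = (1 + 4.6 λ)/(1 + 2.38 λ).
Solving: λ (I_D1 V_DS2 − I_D2 V_DS1) = I_D2 − I_D1, so λ = (0.702 − 0.578) / (0.578 × 4.6 − 0.702 × 2.38) = 0.124 / 0.988 = 0.126 V⁻¹.

λ = 0.126 V⁻¹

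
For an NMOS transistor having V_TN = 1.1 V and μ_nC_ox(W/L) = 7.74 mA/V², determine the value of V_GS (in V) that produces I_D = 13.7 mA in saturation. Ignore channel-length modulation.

In saturation I_D = ½ k_n (V_GS − V_TN)², so V_GS − V_TN = √(2 I_D / k_n) = √(2 × 13.7 / 7.74) = 1.88 V.
V_GS = 1.1 + 1.88 = 2.98 V.

V_GS = 2.98 V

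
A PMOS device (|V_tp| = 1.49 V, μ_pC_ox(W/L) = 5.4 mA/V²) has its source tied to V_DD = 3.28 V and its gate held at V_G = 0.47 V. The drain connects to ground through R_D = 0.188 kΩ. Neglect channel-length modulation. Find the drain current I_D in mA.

V_SG = V_DD − V_G = 3.28 − 0.47 = 2.81 V, so V_ov = 2.81 − 1.49 = 1.32 V.
Assume saturation: I_D = ½ k_p V_ov² = 0.5 × 5.4 × 1.32² = 4.7 mA, giving V_SD = V_DD − I_D R_D = 3.28 − 4.7 × 0.188 = 2.4 V.
V_SD = 2.4 V ≥ V_ov = 1.32 V, confirming saturation.

I_D = 4.70 mA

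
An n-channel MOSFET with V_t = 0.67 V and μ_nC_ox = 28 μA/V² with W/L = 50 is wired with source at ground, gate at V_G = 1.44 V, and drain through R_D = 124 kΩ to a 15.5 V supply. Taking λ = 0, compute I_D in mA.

V_GS = V_G = 1.44 V, so V_ov = 1.44 − 0.67 = 0.77 V.
k_n = μ_nC_ox · (W/L) = 1.4 mA/V².
Assume saturation: I_D = ½ k_n V_ov² = 0.5 × 1.4 × 0.77² = 0.415 mA, giving V_DS = V_DD − I_D R_D = 15.5 − 0.415 × 124 = -36 V.
But -36 V < V_ov = 0.77 V, so the device is actually in triode.
In triode I_D = k_n[V_ov V_DS − ½ V_DS²] and I_D = (V_DD − V_DS)/R_D. Equating: 86.8 V_DS² − 134.7 V_DS + 15.5 = 0, giving V_DS = 0.125 V (the root below V_ov).
I_D = (15.5 − 0.125) / 124 = 0.124 mA.

I_D = 0.124 mA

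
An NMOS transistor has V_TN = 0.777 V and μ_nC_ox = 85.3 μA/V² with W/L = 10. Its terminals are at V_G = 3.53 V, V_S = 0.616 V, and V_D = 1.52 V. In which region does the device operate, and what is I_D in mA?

Triode; I_D = 1.30 mA

V_GS = V_G − V_S = 3.53 − 0.616 = 2.91 V; V_DS = V_D − V_S = 1.52 − 0.616 = 0.904 V.
k_n = μ_nC_ox · (W/L) = 0.853 mA/V².
V_ov = V_GS − V_TN = 2.91 − 0.777 = 2.14 V.
Since V_DS = 0.904 V < V_ov = 2.14 V, the device is in the triode region.
I_D = k_n [V_ov · V_DS − ½ V_DS²] = 0.853 × [2.14 × 0.904 − 0.5 × 0.904²] = 1.3 mA.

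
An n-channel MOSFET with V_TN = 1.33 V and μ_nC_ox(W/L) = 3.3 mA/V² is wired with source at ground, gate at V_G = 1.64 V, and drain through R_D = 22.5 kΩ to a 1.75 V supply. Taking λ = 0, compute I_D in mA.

I_D = 0.0741 mA

V_GS = V_G = 1.64 V, so V_ov = 1.64 − 1.33 = 0.31 V.
Assume saturation: I_D = ½ k_n V_ov² = 0.5 × 3.3 × 0.31² = 0.159 mA, giving V_DS = V_DD − I_D R_D = 1.75 − 0.159 × 22.5 = -1.82 V.
But -1.82 V < V_ov = 0.31 V, so the device is actually in triode.
In triode I_D = k_n[V_ov V_DS − ½ V_DS²] and I_D = (V_DD − V_DS)/R_D. Equating: 37.1 V_DS² − 24.02 V_DS + 1.75 = 0, giving V_DS = 0.0837 V (the root below V_ov).
I_D = (1.75 − 0.0837) / 22.5 = 0.0741 mA.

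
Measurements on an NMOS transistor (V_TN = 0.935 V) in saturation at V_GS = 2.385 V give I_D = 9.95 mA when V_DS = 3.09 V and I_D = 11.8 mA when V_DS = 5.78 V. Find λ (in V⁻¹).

λ = 0.0879 V⁻¹

With V_GS fixed, I_D ∝ (1 + λ V_DS) in saturation, so I_D2/I_D1 = (1 + λ V_DS2)/(1 + λ V_DS1).
11.8/9.95 = 1.186 = (1 + 5.78 λ)/(1 + 3.09 λ).
Solving: λ (I_D1 V_DS2 − I_D2 V_DS1) = I_D2 − I_D1, so λ = (11.8 − 9.95) / (9.95 × 5.78 − 11.8 × 3.09) = 1.85 / 21 = 0.0879 V⁻¹.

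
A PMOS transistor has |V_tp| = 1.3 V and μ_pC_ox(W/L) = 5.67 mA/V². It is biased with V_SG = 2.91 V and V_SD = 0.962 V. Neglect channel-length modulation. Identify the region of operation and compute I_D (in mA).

Triode; I_D = 6.16 mA

V_ov = V_SG − |V_tp| = 2.91 − 1.3 = 1.61 V.
Since V_SD = 0.962 V < V_ov = 1.61 V, the device is in the triode region.
I_D = k_p [V_ov · V_SD − ½ V_SD²] = 5.67 × [1.61 × 0.962 − 0.5 × 0.962²] = 6.16 mA.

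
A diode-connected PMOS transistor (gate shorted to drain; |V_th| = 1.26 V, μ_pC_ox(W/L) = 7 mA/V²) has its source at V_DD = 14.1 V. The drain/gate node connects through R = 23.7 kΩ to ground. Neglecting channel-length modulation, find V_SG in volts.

V_SG = 1.65 V

With gate tied to drain, V_SG = V_SD ≥ V_SG − |V_th|, so the device is in saturation.
KCL at the drain: ½ k_p (V_SG − |V_th|)² = (V_DD − V_SG)/R.
Let x = V_SG − 1.26. Then 83 x² + x − 12.84 = 0, giving x = 0.387 V (positive root), so V_SG = 1.65 V.
I_D = (V_DD − V_SG)/R = (14.1 − 1.65) / 23.7 = 0.525 mA.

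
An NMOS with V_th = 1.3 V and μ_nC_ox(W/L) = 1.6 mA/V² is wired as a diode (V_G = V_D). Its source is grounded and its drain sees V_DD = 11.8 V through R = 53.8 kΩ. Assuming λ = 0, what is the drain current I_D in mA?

With gate tied to drain, V_GS = V_DS ≥ V_GS − V_th, so the device is in saturation.
KCL at the drain: ½ k_n (V_GS − V_th)² = (V_DD − V_GS)/R.
Let x = V_GS − 1.3. Then 43 x² + x − 10.5 = 0, giving x = 0.482 V (positive root), so V_GS = 1.78 V.
I_D = (V_DD − V_GS)/R = (11.8 − 1.78) / 53.8 = 0.186 mA.

I_D = 0.186 mA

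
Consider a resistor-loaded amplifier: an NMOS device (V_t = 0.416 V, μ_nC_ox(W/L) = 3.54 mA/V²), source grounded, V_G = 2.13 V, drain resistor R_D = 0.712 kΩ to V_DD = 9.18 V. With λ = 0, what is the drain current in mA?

V_GS = V_G = 2.13 V, so V_ov = 2.13 − 0.416 = 1.71 V.
Assume saturation: I_D = ½ k_n V_ov² = 0.5 × 3.54 × 1.71² = 5.2 mA, giving V_DS = V_DD − I_D R_D = 9.18 − 5.2 × 0.712 = 5.48 V.
V_DS = 5.48 V ≥ V_ov = 1.71 V, confirming saturation.

I_D = 5.20 mA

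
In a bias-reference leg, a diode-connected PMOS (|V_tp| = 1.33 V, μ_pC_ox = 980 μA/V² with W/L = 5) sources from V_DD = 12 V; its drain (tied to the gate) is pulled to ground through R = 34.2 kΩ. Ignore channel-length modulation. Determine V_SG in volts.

V_SG = 1.68 V

With gate tied to drain, V_SG = V_SD ≥ V_SG − |V_tp|, so the device is in saturation.
k_p = μ_pC_ox · (W/L) = 4.9 mA/V².
KCL at the drain: ½ k_p (V_SG − |V_tp|)² = (V_DD − V_SG)/R.
Let x = V_SG − 1.33. Then 83.8 x² + x − 10.67 = 0, giving x = 0.351 V (positive root), so V_SG = 1.68 V.
I_D = (V_DD − V_SG)/R = (12 − 1.68) / 34.2 = 0.302 mA.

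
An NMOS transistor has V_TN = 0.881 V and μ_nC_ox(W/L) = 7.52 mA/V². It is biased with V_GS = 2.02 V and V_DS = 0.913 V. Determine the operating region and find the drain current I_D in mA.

Triode; I_D = 4.69 mA

V_ov = V_GS − V_TN = 2.02 − 0.881 = 1.14 V.
Since V_DS = 0.913 V < V_ov = 1.14 V, the device is in the triode region.
I_D = k_n [V_ov · V_DS − ½ V_DS²] = 7.52 × [1.14 × 0.913 − 0.5 × 0.913²] = 4.69 mA.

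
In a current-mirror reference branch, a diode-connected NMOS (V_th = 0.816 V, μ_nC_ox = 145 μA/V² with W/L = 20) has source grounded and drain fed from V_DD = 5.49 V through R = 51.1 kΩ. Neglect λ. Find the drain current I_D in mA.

With gate tied to drain, V_GS = V_DS ≥ V_GS − V_th, so the device is in saturation.
k_n = μ_nC_ox · (W/L) = 2.9 mA/V².
KCL at the drain: ½ k_n (V_GS − V_th)² = (V_DD − V_GS)/R.
Let x = V_GS − 0.816. Then 74.1 x² + x − 4.674 = 0, giving x = 0.245 V (positive root), so V_GS = 1.06 V.
I_D = (V_DD − V_GS)/R = (5.49 − 1.06) / 51.1 = 0.0867 mA.

I_D = 0.0867 mA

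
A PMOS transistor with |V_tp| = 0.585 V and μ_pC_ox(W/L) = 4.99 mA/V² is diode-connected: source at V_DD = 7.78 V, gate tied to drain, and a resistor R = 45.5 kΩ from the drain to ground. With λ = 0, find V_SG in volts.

With gate tied to drain, V_SG = V_SD ≥ V_SG − |V_tp|, so the device is in saturation.
KCL at the drain: ½ k_p (V_SG − |V_tp|)² = (V_DD − V_SG)/R.
Let x = V_SG − 0.585. Then 114 x² + x − 7.195 = 0, giving x = 0.247 V (positive root), so V_SG = 0.832 V.
I_D = (V_DD − V_SG)/R = (7.78 − 0.832) / 45.5 = 0.153 mA.

V_SG = 0.832 V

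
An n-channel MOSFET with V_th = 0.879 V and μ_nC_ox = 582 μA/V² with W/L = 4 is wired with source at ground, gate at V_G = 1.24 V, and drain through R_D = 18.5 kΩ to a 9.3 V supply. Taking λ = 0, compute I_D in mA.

I_D = 0.152 mA

V_GS = V_G = 1.24 V, so V_ov = 1.24 − 0.879 = 0.361 V.
k_n = μ_nC_ox · (W/L) = 2.328 mA/V².
Assume saturation: I_D = ½ k_n V_ov² = 0.5 × 2.328 × 0.361² = 0.152 mA, giving V_DS = V_DD − I_D R_D = 9.3 − 0.152 × 18.5 = 6.49 V.
V_DS = 6.49 V ≥ V_ov = 0.361 V, confirming saturation.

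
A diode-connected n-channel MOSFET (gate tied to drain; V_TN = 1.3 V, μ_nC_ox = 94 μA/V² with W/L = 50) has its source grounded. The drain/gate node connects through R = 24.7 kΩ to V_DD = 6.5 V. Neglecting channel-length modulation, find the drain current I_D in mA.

I_D = 0.199 mA

With gate tied to drain, V_GS = V_DS ≥ V_GS − V_TN, so the device is in saturation.
k_n = μ_nC_ox · (W/L) = 4.7 mA/V².
KCL at the drain: ½ k_n (V_GS − V_TN)² = (V_DD − V_GS)/R.
Let x = V_GS − 1.3. Then 58 x² + x − 5.2 = 0, giving x = 0.291 V (positive root), so V_GS = 1.59 V.
I_D = (V_DD − V_GS)/R = (6.5 − 1.59) / 24.7 = 0.199 mA.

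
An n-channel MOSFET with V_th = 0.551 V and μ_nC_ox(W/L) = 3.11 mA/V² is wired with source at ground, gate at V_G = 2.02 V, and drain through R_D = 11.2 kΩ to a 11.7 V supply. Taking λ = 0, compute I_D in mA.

V_GS = V_G = 2.02 V, so V_ov = 2.02 − 0.551 = 1.47 V.
Assume saturation: I_D = ½ k_n V_ov² = 0.5 × 3.11 × 1.47² = 3.36 mA, giving V_DS = V_DD − I_D R_D = 11.7 − 3.36 × 11.2 = -25.9 V.
But -25.9 V < V_ov = 1.47 V, so the device is actually in triode.
In triode I_D = k_n[V_ov V_DS − ½ V_DS²] and I_D = (V_DD − V_DS)/R_D. Equating: 17.4 V_DS² − 52.17 V_DS + 11.7 = 0, giving V_DS = 0.244 V (the root below V_ov).
I_D = (11.7 − 0.244) / 11.2 = 1.02 mA.

I_D = 1.02 mA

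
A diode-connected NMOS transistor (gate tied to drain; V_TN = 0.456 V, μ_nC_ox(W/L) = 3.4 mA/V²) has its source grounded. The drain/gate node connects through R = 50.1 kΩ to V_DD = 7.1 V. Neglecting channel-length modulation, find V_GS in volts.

With gate tied to drain, V_GS = V_DS ≥ V_GS − V_TN, so the device is in saturation.
KCL at the drain: ½ k_n (V_GS − V_TN)² = (V_DD − V_GS)/R.
Let x = V_GS − 0.456. Then 85.2 x² + x − 6.644 = 0, giving x = 0.273 V (positive root), so V_GS = 0.729 V.
I_D = (V_DD − V_GS)/R = (7.1 − 0.729) / 50.1 = 0.127 mA.

V_GS = 0.729 V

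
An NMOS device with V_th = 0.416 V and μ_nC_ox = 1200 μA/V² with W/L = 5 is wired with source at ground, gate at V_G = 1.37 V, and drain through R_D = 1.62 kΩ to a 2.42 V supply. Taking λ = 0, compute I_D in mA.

V_GS = V_G = 1.37 V, so V_ov = 1.37 − 0.416 = 0.954 V.
k_n = μ_nC_ox · (W/L) = 6 mA/V².
Assume saturation: I_D = ½ k_n V_ov² = 0.5 × 6 × 0.954² = 2.73 mA, giving V_DS = V_DD − I_D R_D = 2.42 − 2.73 × 1.62 = -2 V.
But -2 V < V_ov = 0.954 V, so the device is actually in triode.
In triode I_D = k_n[V_ov V_DS − ½ V_DS²] and I_D = (V_DD − V_DS)/R_D. Equating: 4.86 V_DS² − 10.27 V_DS + 2.42 = 0, giving V_DS = 0.27 V (the root below V_ov).
I_D = (2.42 − 0.27) / 1.62 = 1.33 mA.

I_D = 1.33 mA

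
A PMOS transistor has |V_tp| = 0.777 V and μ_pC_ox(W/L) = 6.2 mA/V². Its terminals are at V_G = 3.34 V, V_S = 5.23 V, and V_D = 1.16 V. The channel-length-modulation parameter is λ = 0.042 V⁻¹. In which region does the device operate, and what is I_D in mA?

Saturation; I_D = 4.50 mA

V_SG = V_S − V_G = 5.23 − 3.34 = 1.89 V; V_SD = V_S − V_D = 5.23 − 1.16 = 4.07 V.
V_ov = V_SG − |V_tp| = 1.89 − 0.777 = 1.11 V.
Since V_SD = 4.07 V ≥ V_ov = 1.11 V, the device is in saturation.
I_D = ½ k_p V_ov² (1 + λ V_SD) = 0.5 × 6.2 × 1.11² × (1 + 0.042 × 4.07) = 4.5 mA.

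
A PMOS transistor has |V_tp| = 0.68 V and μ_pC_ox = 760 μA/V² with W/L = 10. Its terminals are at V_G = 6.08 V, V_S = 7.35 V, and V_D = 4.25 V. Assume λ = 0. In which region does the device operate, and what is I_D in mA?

Saturation; I_D = 1.32 mA

V_SG = V_S − V_G = 7.35 − 6.08 = 1.27 V; V_SD = V_S − V_D = 7.35 − 4.25 = 3.1 V.
k_p = μ_pC_ox · (W/L) = 7.6 mA/V².
V_ov = V_SG − |V_tp| = 1.27 − 0.68 = 0.59 V.
Since V_SD = 3.1 V ≥ V_ov = 0.59 V, the device is in saturation.
I_D = ½ k_p V_ov² = 0.5 × 7.6 × 0.59² = 1.32 mA.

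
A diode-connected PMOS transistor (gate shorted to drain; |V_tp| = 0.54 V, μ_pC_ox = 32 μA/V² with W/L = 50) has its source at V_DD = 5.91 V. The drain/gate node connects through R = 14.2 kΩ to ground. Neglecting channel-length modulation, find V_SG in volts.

V_SG = 1.18 V

With gate tied to drain, V_SG = V_SD ≥ V_SG − |V_tp|, so the device is in saturation.
k_p = μ_pC_ox · (W/L) = 1.6 mA/V².
KCL at the drain: ½ k_p (V_SG − |V_tp|)² = (V_DD − V_SG)/R.
Let x = V_SG − 0.54. Then 11.4 x² + x − 5.37 = 0, giving x = 0.645 V (positive root), so V_SG = 1.18 V.
I_D = (V_DD − V_SG)/R = (5.91 − 1.18) / 14.2 = 0.333 mA.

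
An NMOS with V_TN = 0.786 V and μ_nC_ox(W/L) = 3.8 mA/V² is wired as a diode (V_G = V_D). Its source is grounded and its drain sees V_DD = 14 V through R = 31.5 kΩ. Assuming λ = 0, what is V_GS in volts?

V_GS = 1.25 V

With gate tied to drain, V_GS = V_DS ≥ V_GS − V_TN, so the device is in saturation.
KCL at the drain: ½ k_n (V_GS − V_TN)² = (V_DD − V_GS)/R.
Let x = V_GS − 0.786. Then 59.8 x² + x − 13.21 = 0, giving x = 0.462 V (positive root), so V_GS = 1.25 V.
I_D = (V_DD − V_GS)/R = (14 − 1.25) / 31.5 = 0.405 mA.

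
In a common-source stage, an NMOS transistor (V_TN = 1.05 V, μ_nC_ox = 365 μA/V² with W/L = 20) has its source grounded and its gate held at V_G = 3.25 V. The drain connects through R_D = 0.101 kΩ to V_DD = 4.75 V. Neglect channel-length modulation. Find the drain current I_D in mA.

I_D = 17.7 mA

V_GS = V_G = 3.25 V, so V_ov = 3.25 − 1.05 = 2.2 V.
k_n = μ_nC_ox · (W/L) = 7.3 mA/V².
Assume saturation: I_D = ½ k_n V_ov² = 0.5 × 7.3 × 2.2² = 17.7 mA, giving V_DS = V_DD − I_D R_D = 4.75 − 17.7 × 0.101 = 2.97 V.
V_DS = 2.97 V ≥ V_ov = 2.2 V, confirming saturation.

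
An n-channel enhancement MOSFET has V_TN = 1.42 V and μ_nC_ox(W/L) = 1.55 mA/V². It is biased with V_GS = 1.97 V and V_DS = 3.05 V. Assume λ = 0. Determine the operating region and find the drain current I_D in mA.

V_ov = V_GS − V_TN = 1.97 − 1.42 = 0.55 V.
Since V_DS = 3.05 V ≥ V_ov = 0.55 V, the device is in saturation.
I_D = ½ k_n V_ov² = 0.5 × 1.55 × 0.55² = 0.234 mA.

Saturation; I_D = 0.234 mA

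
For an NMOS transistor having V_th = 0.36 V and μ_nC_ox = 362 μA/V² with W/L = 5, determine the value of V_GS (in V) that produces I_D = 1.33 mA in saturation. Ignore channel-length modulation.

V_GS = 1.57 V

k_n = μ_nC_ox · (W/L) = 1.81 mA/V².
In saturation I_D = ½ k_n (V_GS − V_th)², so V_GS − V_th = √(2 I_D / k_n) = √(2 × 1.33 / 1.81) = 1.21 V.
V_GS = 0.36 + 1.21 = 1.57 V.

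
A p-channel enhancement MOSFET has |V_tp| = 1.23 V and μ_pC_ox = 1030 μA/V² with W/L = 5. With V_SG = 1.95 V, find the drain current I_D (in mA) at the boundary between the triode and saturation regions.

At the boundary V_SD = V_ov = V_SG − |V_tp| = 1.95 − 1.23 = 0.72 V.
k_p = μ_pC_ox · (W/L) = 5.15 mA/V².
I_D = ½ k_p V_ov² = 0.5 × 5.15 × 0.72² = 1.33 mA.

I_D = 1.33 mA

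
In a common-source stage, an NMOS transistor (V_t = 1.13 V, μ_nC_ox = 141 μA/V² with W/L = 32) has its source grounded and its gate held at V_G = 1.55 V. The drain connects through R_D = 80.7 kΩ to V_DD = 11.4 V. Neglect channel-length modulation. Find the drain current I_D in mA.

I_D = 0.140 mA

V_GS = V_G = 1.55 V, so V_ov = 1.55 − 1.13 = 0.42 V.
k_n = μ_nC_ox · (W/L) = 4.512 mA/V².
Assume saturation: I_D = ½ k_n V_ov² = 0.5 × 4.512 × 0.42² = 0.398 mA, giving V_DS = V_DD − I_D R_D = 11.4 − 0.398 × 80.7 = -20.7 V.
But -20.7 V < V_ov = 0.42 V, so the device is actually in triode.
In triode I_D = k_n[V_ov V_DS − ½ V_DS²] and I_D = (V_DD − V_DS)/R_D. Equating: 182 V_DS² − 153.9 V_DS + 11.4 = 0, giving V_DS = 0.082 V (the root below V_ov).
I_D = (11.4 − 0.082) / 80.7 = 0.14 mA.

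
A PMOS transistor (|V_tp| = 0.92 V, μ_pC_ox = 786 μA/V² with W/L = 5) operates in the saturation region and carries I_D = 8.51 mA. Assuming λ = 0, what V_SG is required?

V_SG = 3.00 V

k_p = μ_pC_ox · (W/L) = 3.93 mA/V².
In saturation I_D = ½ k_p (V_SG − |V_tp|)², so V_SG − |V_tp| = √(2 I_D / k_p) = √(2 × 8.51 / 3.93) = 2.08 V.
V_SG = 0.92 + 2.08 = 3 V.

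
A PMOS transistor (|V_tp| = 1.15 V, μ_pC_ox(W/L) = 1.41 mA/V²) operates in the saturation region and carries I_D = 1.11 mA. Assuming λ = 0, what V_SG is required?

V_SG = 2.40 V

In saturation I_D = ½ k_p (V_SG − |V_tp|)², so V_SG − |V_tp| = √(2 I_D / k_p) = √(2 × 1.11 / 1.41) = 1.25 V.
V_SG = 1.15 + 1.25 = 2.4 V.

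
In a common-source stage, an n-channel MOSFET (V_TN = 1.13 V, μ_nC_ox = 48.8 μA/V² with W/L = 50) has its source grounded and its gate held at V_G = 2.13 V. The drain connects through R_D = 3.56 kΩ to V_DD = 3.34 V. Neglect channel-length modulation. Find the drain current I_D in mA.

V_GS = V_G = 2.13 V, so V_ov = 2.13 − 1.13 = 1 V.
k_n = μ_nC_ox · (W/L) = 2.44 mA/V².
Assume saturation: I_D = ½ k_n V_ov² = 0.5 × 2.44 × 1² = 1.22 mA, giving V_DS = V_DD − I_D R_D = 3.34 − 1.22 × 3.56 = -1 V.
But -1 V < V_ov = 1 V, so the device is actually in triode.
In triode I_D = k_n[V_ov V_DS − ½ V_DS²] and I_D = (V_DD − V_DS)/R_D. Equating: 4.34 V_DS² − 9.686 V_DS + 3.34 = 0, giving V_DS = 0.426 V (the root below V_ov).
I_D = (3.34 − 0.426) / 3.56 = 0.818 mA.

I_D = 0.818 mA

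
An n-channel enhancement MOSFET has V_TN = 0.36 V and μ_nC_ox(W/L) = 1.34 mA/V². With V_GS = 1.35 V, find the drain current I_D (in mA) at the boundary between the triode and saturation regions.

I_D = 0.657 mA

At the boundary V_DS = V_ov = V_GS − V_TN = 1.35 − 0.36 = 0.99 V.
I_D = ½ k_n V_ov² = 0.5 × 1.34 × 0.99² = 0.657 mA.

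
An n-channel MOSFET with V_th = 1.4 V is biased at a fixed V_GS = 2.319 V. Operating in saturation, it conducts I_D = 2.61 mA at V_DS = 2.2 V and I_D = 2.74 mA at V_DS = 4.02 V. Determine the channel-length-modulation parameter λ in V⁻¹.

λ = 0.0291 V⁻¹

With V_GS fixed, I_D ∝ (1 + λ V_DS) in saturation, so I_D2/I_D1 = (1 + λ V_DS2)/(1 + λ V_DS1).
2.74/2.61 = 1.05 = (1 + 4.02 λ)/(1 + 2.2 λ).
Solving: λ (I_D1 V_DS2 − I_D2 V_DS1) = I_D2 − I_D1, so λ = (2.74 − 2.61) / (2.61 × 4.02 − 2.74 × 2.2) = 0.13 / 4.46 = 0.0291 V⁻¹.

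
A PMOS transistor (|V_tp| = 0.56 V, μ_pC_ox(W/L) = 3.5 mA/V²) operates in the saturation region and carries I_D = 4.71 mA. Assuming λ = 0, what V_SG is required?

V_SG = 2.20 V

In saturation I_D = ½ k_p (V_SG − |V_tp|)², so V_SG − |V_tp| = √(2 I_D / k_p) = √(2 × 4.71 / 3.5) = 1.64 V.
V_SG = 0.56 + 1.64 = 2.2 V.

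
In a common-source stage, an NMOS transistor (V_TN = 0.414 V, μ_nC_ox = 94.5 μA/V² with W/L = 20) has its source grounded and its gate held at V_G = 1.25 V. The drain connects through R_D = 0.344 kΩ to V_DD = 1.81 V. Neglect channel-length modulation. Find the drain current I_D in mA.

I_D = 0.660 mA

V_GS = V_G = 1.25 V, so V_ov = 1.25 − 0.414 = 0.836 V.
k_n = μ_nC_ox · (W/L) = 1.89 mA/V².
Assume saturation: I_D = ½ k_n V_ov² = 0.5 × 1.89 × 0.836² = 0.66 mA, giving V_DS = V_DD − I_D R_D = 1.81 − 0.66 × 0.344 = 1.58 V.
V_DS = 1.58 V ≥ V_ov = 0.836 V, confirming saturation.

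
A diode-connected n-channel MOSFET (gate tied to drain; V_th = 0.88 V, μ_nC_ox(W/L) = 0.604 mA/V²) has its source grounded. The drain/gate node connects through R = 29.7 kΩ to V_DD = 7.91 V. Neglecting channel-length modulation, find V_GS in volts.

With gate tied to drain, V_GS = V_DS ≥ V_GS − V_th, so the device is in saturation.
KCL at the drain: ½ k_n (V_GS − V_th)² = (V_DD − V_GS)/R.
Let x = V_GS − 0.88. Then 8.97 x² + x − 7.03 = 0, giving x = 0.831 V (positive root), so V_GS = 1.71 V.
I_D = (V_DD − V_GS)/R = (7.91 − 1.71) / 29.7 = 0.209 mA.

V_GS = 1.71 V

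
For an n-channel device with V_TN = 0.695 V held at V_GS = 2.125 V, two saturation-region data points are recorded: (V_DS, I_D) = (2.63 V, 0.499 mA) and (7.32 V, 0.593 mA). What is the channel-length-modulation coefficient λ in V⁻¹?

λ = 0.0449 V⁻¹

With V_GS fixed, I_D ∝ (1 + λ V_DS) in saturation, so I_D2/I_D1 = (1 + λ V_DS2)/(1 + λ V_DS1).
0.593/0.499 = 1.188 = (1 + 7.32 λ)/(1 + 2.63 λ).
Solving: λ (I_D1 V_DS2 − I_D2 V_DS1) = I_D2 − I_D1, so λ = (0.593 − 0.499) / (0.499 × 7.32 − 0.593 × 2.63) = 0.094 / 2.09 = 0.0449 V⁻¹.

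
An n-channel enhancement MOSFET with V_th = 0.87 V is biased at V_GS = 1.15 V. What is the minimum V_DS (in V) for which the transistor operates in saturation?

V_DS,sat = 0.280 V

The boundary between triode and saturation is V_DS = V_GS − V_th = V_ov.
V_ov = 1.15 − 0.87 = 0.28 V.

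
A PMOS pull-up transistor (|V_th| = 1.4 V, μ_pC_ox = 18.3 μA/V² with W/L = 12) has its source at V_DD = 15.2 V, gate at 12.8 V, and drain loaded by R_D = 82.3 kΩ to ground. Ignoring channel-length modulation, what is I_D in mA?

I_D = 0.110 mA

V_SG = V_DD − V_G = 15.2 − 12.8 = 2.4 V, so V_ov = 2.4 − 1.4 = 1 V.
k_p = μ_pC_ox · (W/L) = 0.2196 mA/V².
Assume saturation: I_D = ½ k_p V_ov² = 0.5 × 0.2196 × 1² = 0.11 mA, giving V_SD = V_DD − I_D R_D = 15.2 − 0.11 × 82.3 = 6.16 V.
V_SD = 6.16 V ≥ V_ov = 1 V, confirming saturation.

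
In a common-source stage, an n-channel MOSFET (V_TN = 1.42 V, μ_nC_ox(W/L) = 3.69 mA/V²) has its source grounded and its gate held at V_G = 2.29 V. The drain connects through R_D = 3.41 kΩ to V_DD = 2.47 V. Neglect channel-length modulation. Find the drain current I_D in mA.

V_GS = V_G = 2.29 V, so V_ov = 2.29 − 1.42 = 0.87 V.
Assume saturation: I_D = ½ k_n V_ov² = 0.5 × 3.69 × 0.87² = 1.4 mA, giving V_DS = V_DD − I_D R_D = 2.47 − 1.4 × 3.41 = -2.29 V.
But -2.29 V < V_ov = 0.87 V, so the device is actually in triode.
In triode I_D = k_n[V_ov V_DS − ½ V_DS²] and I_D = (V_DD − V_DS)/R_D. Equating: 6.29 V_DS² − 11.95 V_DS + 2.47 = 0, giving V_DS = 0.236 V (the root below V_ov).
I_D = (2.47 − 0.236) / 3.41 = 0.655 mA.

I_D = 0.655 mA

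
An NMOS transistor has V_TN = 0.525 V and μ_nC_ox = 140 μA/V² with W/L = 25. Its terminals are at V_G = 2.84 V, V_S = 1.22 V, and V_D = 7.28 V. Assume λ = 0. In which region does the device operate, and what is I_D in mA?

Saturation; I_D = 2.10 mA

V_GS = V_G − V_S = 2.84 − 1.22 = 1.62 V; V_DS = V_D − V_S = 7.28 − 1.22 = 6.06 V.
k_n = μ_nC_ox · (W/L) = 3.5 mA/V².
V_ov = V_GS − V_TN = 1.62 − 0.525 = 1.09 V.
Since V_DS = 6.06 V ≥ V_ov = 1.09 V, the device is in saturation.
I_D = ½ k_n V_ov² = 0.5 × 3.5 × 1.09² = 2.1 mA.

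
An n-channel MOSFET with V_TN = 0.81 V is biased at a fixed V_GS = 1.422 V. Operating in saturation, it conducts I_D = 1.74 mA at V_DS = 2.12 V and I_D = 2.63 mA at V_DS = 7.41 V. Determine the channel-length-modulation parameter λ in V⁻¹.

With V_GS fixed, I_D ∝ (1 + λ V_DS) in saturation, so I_D2/I_D1 = (1 + λ V_DS2)/(1 + λ V_DS1).
2.63/1.74 = 1.511 = (1 + 7.41 λ)/(1 + 2.12 λ).
Solving: λ (I_D1 V_DS2 − I_D2 V_DS1) = I_D2 − I_D1, so λ = (2.63 − 1.74) / (1.74 × 7.41 − 2.63 × 2.12) = 0.89 / 7.32 = 0.122 V⁻¹.

λ = 0.122 V⁻¹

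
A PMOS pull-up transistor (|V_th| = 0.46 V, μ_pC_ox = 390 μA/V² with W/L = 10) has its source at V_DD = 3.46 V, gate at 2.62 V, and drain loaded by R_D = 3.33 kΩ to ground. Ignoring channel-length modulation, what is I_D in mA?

I_D = 0.282 mA

V_SG = V_DD − V_G = 3.46 − 2.62 = 0.84 V, so V_ov = 0.84 − 0.46 = 0.38 V.
k_p = μ_pC_ox · (W/L) = 3.9 mA/V².
Assume saturation: I_D = ½ k_p V_ov² = 0.5 × 3.9 × 0.38² = 0.282 mA, giving V_SD = V_DD − I_D R_D = 3.46 − 0.282 × 3.33 = 2.52 V.
V_SD = 2.52 V ≥ V_ov = 0.38 V, confirming saturation.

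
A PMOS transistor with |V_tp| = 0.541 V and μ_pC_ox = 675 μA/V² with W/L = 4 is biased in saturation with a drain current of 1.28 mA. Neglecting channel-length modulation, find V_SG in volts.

V_SG = 1.51 V

k_p = μ_pC_ox · (W/L) = 2.7 mA/V².
In saturation I_D = ½ k_p (V_SG − |V_tp|)², so V_SG − |V_tp| = √(2 I_D / k_p) = √(2 × 1.28 / 2.7) = 0.974 V.
V_SG = 0.541 + 0.974 = 1.51 V.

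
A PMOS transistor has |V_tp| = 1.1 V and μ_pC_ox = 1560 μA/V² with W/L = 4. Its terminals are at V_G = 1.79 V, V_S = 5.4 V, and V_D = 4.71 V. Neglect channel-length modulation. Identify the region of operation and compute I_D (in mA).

V_SG = V_S − V_G = 5.4 − 1.79 = 3.61 V; V_SD = V_S − V_D = 5.4 − 4.71 = 0.69 V.
k_p = μ_pC_ox · (W/L) = 6.24 mA/V².
V_ov = V_SG − |V_tp| = 3.61 − 1.1 = 2.51 V.
Since V_SD = 0.69 V < V_ov = 2.51 V, the device is in the triode region.
I_D = k_p [V_ov · V_SD − ½ V_SD²] = 6.24 × [2.51 × 0.69 − 0.5 × 0.69²] = 9.32 mA.

Triode; I_D = 9.32 mA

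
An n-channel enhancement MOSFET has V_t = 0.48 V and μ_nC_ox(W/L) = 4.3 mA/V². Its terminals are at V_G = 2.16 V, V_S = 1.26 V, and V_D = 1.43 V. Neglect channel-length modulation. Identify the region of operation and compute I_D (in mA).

V_GS = V_G − V_S = 2.16 − 1.26 = 0.9 V; V_DS = V_D − V_S = 1.43 − 1.26 = 0.17 V.
V_ov = V_GS − V_t = 0.9 − 0.48 = 0.42 V.
Since V_DS = 0.17 V < V_ov = 0.42 V, the device is in the triode region.
I_D = k_n [V_ov · V_DS − ½ V_DS²] = 4.3 × [0.42 × 0.17 − 0.5 × 0.17²] = 0.245 mA.

Triode; I_D = 0.245 mA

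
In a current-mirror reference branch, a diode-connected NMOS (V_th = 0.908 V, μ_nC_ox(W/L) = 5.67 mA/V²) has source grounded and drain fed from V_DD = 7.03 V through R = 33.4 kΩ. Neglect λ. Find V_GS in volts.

With gate tied to drain, V_GS = V_DS ≥ V_GS − V_th, so the device is in saturation.
KCL at the drain: ½ k_n (V_GS − V_th)² = (V_DD − V_GS)/R.
Let x = V_GS − 0.908. Then 94.7 x² + x − 6.122 = 0, giving x = 0.249 V (positive root), so V_GS = 1.16 V.
I_D = (V_DD − V_GS)/R = (7.03 − 1.16) / 33.4 = 0.176 mA.

V_GS = 1.16 V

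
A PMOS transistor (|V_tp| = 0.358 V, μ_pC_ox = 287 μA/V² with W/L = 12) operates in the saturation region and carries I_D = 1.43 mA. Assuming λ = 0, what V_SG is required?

V_SG = 1.27 V

k_p = μ_pC_ox · (W/L) = 3.444 mA/V².
In saturation I_D = ½ k_p (V_SG − |V_tp|)², so V_SG − |V_tp| = √(2 I_D / k_p) = √(2 × 1.43 / 3.444) = 0.911 V.
V_SG = 0.358 + 0.911 = 1.27 V.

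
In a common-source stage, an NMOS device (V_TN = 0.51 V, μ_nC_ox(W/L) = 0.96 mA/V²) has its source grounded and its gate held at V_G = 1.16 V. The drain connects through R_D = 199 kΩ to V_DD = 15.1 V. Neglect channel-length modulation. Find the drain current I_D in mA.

V_GS = V_G = 1.16 V, so V_ov = 1.16 − 0.51 = 0.65 V.
Assume saturation: I_D = ½ k_n V_ov² = 0.5 × 0.96 × 0.65² = 0.203 mA, giving V_DS = V_DD − I_D R_D = 15.1 − 0.203 × 199 = -25.3 V.
But -25.3 V < V_ov = 0.65 V, so the device is actually in triode.
In triode I_D = k_n[V_ov V_DS − ½ V_DS²] and I_D = (V_DD − V_DS)/R_D. Equating: 95.5 V_DS² − 125.2 V_DS + 15.1 = 0, giving V_DS = 0.134 V (the root below V_ov).
I_D = (15.1 − 0.134) / 199 = 0.0752 mA.

I_D = 0.0752 mA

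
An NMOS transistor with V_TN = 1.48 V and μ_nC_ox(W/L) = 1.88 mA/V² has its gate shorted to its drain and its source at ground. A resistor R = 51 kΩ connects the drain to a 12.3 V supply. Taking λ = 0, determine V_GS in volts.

V_GS = 1.94 V

With gate tied to drain, V_GS = V_DS ≥ V_GS − V_TN, so the device is in saturation.
KCL at the drain: ½ k_n (V_GS − V_TN)² = (V_DD − V_GS)/R.
Let x = V_GS − 1.48. Then 47.9 x² + x − 10.82 = 0, giving x = 0.465 V (positive root), so V_GS = 1.94 V.
I_D = (V_DD − V_GS)/R = (12.3 − 1.94) / 51 = 0.203 mA.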